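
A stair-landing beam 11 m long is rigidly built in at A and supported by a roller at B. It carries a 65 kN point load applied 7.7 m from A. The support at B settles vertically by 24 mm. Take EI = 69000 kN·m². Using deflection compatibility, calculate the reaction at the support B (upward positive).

Choose R_B as the redundant. The primary structure is the cantilever fixed at A.
Primary-structure tip deflection at B by superposition:
  point load 65 at a = 7.7: Pa²(3L − a)/(6EI) = 16250/EI
Tip deflection under a unit load at B: L³/(3EI) = 443.7/EI.
With EI = 69000 kN·m²: δ_0 = 0.23551 m and δ_{BB} = 0.00643 m/kN.
Compatibility — the beam at B must follow the support down by 0.024 m: δ_0 − R_B·δ_{BB} = 0.024, so R_B = (0.23551 − 0.024)/0.00643 = 32.89 kN.

R_B = 32.89 kN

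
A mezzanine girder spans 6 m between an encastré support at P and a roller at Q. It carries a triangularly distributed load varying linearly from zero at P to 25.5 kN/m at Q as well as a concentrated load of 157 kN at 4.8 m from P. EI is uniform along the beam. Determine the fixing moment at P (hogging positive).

M_P = 144 kN·m

Release the roller at Q. Primary structure: cantilever fixed at P.
Primary-structure tip deflection at Q by superposition:
  triangular load, peak 25.5 at the free end: 11w₀L⁴/(120EI) = 3029/EI
  point load 157 at a = 4.8: Pa²(3L − a)/(6EI) = 7958/EI
  δ_0 = 10987/EI
Flexibility coefficient — unit upward force at Q: δ_{QQ} = L³/(3EI) = 72/EI.
Compatibility at Q: δ_0 − R_Q·δ_{QQ} = 0, so R_Q = 10987/72 = 152.6 kN.
Moment equilibrium about P: M_P = Σ(load moments about P) − R_Q·L = 1060 − 152.6×6 = 144 kN·m.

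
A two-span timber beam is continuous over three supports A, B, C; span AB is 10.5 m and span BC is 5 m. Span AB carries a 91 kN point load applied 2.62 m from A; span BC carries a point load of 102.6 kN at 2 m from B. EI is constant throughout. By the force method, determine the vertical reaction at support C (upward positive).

Insert a hinge at B; M_B is the redundant, and each span becomes simply supported.
Discontinuity in slope at B on the released structure — sum the simple-span end rotations:
  span AB: point load 91 at a = 2.62: Pab(L + a)/(6LEI) = 391.3/EI
  span BC: point load 102.6 at a = 2: Pab(L + b)/(6LEI) = 164.2/EI
  relative rotation θ_0 = (391.3 + 164.2)/EI = 555.4/EI
A unit hogging moment at B produces rotation L₁/(3EI) + L₂/(3EI) = 5.167/EI.
Compatibility: M_B·(L₁+L₂)/(3EI) = θ_0, giving M_B = 107.5 kN·m (hogging).
Span BC, ΣM about C: R_B^{BC}·5 = 307.8 + 107.5, so R_B^{BC} = 83.06 kN and R_C = 102.6 − 83.06 = 19.54 kN.

R_C = 19.54 kN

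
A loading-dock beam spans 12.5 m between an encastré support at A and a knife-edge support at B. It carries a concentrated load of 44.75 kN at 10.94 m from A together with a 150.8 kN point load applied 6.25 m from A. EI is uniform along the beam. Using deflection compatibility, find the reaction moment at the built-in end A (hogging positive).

M_A = 387.8 kN·m

Release the roller at B. Primary structure: cantilever fixed at A.
Primary-structure tip deflection at B by superposition:
  point load 44.75 at a = 10.94: Pa²(3L − a)/(6EI) = 23709/EI
  point load 150.8 at a = 6.25: Pa²(3L − a)/(6EI) = 30680/EI
  δ_0 = 54389/EI
Tip deflection under a unit load at B: L³/(3EI) = 651/EI.
Compatibility at B: δ_0 − R_B·δ_{BB} = 0, so R_B = 54389/651 = 83.54 kN.
Moment equilibrium about A: M_A = Σ(load moments about A) − R_B·L = 1432 − 83.54×12.5 = 387.8 kN·m.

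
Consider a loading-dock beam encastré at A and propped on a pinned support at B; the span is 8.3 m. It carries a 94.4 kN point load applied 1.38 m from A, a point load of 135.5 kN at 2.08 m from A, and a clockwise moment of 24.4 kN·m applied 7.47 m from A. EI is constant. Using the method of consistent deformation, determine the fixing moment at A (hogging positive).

Choose R_B as the redundant. The primary structure is the cantilever fixed at A.
Downward deflection at the released point B due to the loads:
  point load 94.4 at a = 1.38: Pa²(3L − a)/(6EI) = 704.7/EI
  point load 135.5 at a = 2.08: Pa²(3L − a)/(6EI) = 2230/EI
  clockwise couple 24.4 at a = 7.47: M₀a(2L − a)/(2EI) = 832.1/EI
  δ_0 = 3766/EI
Tip deflection under a unit load at B: L³/(3EI) = 190.6/EI.
The prop prevents deflection at B: R_B = δ_0/δ_{BB} = 3766/190.6 = 19.76 kN.
Moment equilibrium about A: M_A = Σ(load moments about A) − R_B·L = 436.5 − 19.76×8.3 = 272.5 kN·m.

M_A = 272.5 kN·m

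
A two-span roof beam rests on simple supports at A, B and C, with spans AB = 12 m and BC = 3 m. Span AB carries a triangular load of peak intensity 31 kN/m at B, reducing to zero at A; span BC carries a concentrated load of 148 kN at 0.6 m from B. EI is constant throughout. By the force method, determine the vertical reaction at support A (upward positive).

R_A = 41.09 kN

Release continuity at B by inserting a hinge; the redundant is the internal moment M_B. The primary structure is two simply-supported spans AB and BC.
Discontinuity in slope at B on the released structure — sum the simple-span end rotations:
  span AB: triangular load, peak 31: w₀L³/(45EI) = 1190/EI
  span BC: point load 148 at a = 0.6: Pab(L + b)/(6LEI) = 63.94/EI
  relative rotation θ_0 = (1190 + 63.94)/EI = 1254/EI
A unit hogging moment at B produces rotation L₁/(3EI) + L₂/(3EI) = 5/EI.
Compatibility: M_B·(L₁+L₂)/(3EI) = θ_0, giving M_B = 250.9 kN·m (hogging).
Span AB, ΣM about A with M_B applied at B: R_B^{AB}·12 = 1488 + 250.9, so R_B^{AB} = 144.9 kN and R_A = 186 − 144.9 = 41.09 kN.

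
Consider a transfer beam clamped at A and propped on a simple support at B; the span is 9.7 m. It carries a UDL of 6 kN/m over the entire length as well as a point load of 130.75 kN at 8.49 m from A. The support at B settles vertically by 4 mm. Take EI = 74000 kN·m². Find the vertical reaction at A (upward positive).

R_A = 61.69 kN

Take the reaction at B as the redundant and release it; the primary structure is a cantilever fixed at A.
Deflection at B on the released cantilever, summing each load's contribution:
  UDL 6: wL⁴/(8EI) = 6640/EI
  point load 130.75 at a = 8.49: Pa²(3L − a)/(6EI) = 32373/EI
  δ_0 = 39013/EI
Flexibility coefficient — unit upward force at B: δ_{BB} = L³/(3EI) = 304.2/EI.
With EI = 74000 kN·m²: δ_0 = 0.5272 m and δ_{BB} = 0.004111 m/kN.
Compatibility — the beam at B must follow the support down by 0.004 m: δ_0 − R_B·δ_{BB} = 0.004, so R_B = (0.5272 − 0.004)/0.004111 = 127.3 kN.
Vertical equilibrium: R_A = ΣP − R_B = 188.9 − 127.3 = 61.69 kN.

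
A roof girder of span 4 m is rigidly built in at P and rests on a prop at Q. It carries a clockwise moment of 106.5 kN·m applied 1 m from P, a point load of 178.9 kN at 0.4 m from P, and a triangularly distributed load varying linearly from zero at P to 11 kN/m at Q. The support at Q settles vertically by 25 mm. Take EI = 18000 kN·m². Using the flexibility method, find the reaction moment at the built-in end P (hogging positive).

M_P = 192.4 kN·m

Release the roller at Q. Primary structure: cantilever fixed at P.
Deflection at Q on the released cantilever, summing each load's contribution:
  clockwise couple 106.5 at a = 1: M₀a(2L − a)/(2EI) = 372.8/EI
  point load 178.9 at a = 0.4: Pa²(3L − a)/(6EI) = 55.34/EI
  triangular load, peak 11 at the free end: 11w₀L⁴/(120EI) = 258.1/EI
  δ_0 = 686.2/EI
Flexibility coefficient — unit upward force at Q: δ_{QQ} = L³/(3EI) = 21.33/EI.
With EI = 18000 kN·m²: δ_0 = 0.038124 m and δ_{QQ} = 0.001185 m/kN.
Compatibility — the beam at Q must follow the support down by 0.025 m: δ_0 − R_Q·δ_{QQ} = 0.025, so R_Q = (0.038124 − 0.025)/0.001185 = 11.07 kN.
Moment equilibrium about P: M_P = Σ(load moments about P) − R_Q·L = 236.7 − 11.07×4 = 192.4 kN·m.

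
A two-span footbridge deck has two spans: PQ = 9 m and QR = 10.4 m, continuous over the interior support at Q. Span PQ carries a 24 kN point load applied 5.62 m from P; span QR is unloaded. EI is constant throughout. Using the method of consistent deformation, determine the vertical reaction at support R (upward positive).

R_R = -1.835 kN

Insert a hinge at Q; M_Q is the redundant, and each span becomes simply supported.
Discontinuity in slope at Q on the released structure — sum the simple-span end rotations:
  span PQ: point load 24 at a = 5.62: Pab(L + a)/(6LEI) = 123.4/EI
  relative rotation θ_0 = (123.4 + 0)/EI = 123.4/EI
A unit hogging moment at Q produces rotation L₁/(3EI) + L₂/(3EI) = 6.467/EI.
Compatibility: M_Q·(L₁+L₂)/(3EI) = θ_0, giving M_Q = 19.09 kN·m (hogging).
Span QR, ΣM about R: R_Q^{QR}·10.4 = 0 + 19.09, so R_Q^{QR} = 1.835 kN and R_R = 0 − 1.835 = -1.835 kN.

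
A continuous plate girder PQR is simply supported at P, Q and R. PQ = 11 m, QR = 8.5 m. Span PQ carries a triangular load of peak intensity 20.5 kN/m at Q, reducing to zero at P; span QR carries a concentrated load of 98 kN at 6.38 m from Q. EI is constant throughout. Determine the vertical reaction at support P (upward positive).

Release continuity at Q by inserting a hinge; the redundant is the internal moment M_Q. The primary structure is two simply-supported spans PQ and QR.
Discontinuity in slope at Q on the released structure — sum the simple-span end rotations:
  span PQ: triangular load, peak 20.5: w₀L³/(45EI) = 606.3/EI
  span QR: point load 98 at a = 6.38: Pab(L + b)/(6LEI) = 276/EI
  relative rotation θ_0 = (606.3 + 276)/EI = 882.4/EI
A unit hogging moment at Q produces rotation L₁/(3EI) + L₂/(3EI) = 6.5/EI.
Compatibility: M_Q·(L₁+L₂)/(3EI) = θ_0, giving M_Q = 135.7 kN·m (hogging).
Span PQ, ΣM about P with M_Q applied at Q: R_Q^{PQ}·11 = 826.8 + 135.7, so R_Q^{PQ} = 87.51 kN and R_P = 112.8 − 87.51 = 25.24 kN.

R_P = 25.24 kN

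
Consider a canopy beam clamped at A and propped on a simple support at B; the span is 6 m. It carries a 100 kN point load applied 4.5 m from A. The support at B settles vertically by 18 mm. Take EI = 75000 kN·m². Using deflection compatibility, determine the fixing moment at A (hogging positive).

Take the reaction at B as the redundant and release it; the primary structure is a cantilever fixed at A.
Downward deflection at the released point B due to the loads:
  point load 100 at a = 4.5: Pa²(3L − a)/(6EI) = 4556/EI
Flexibility coefficient — unit upward force at B: δ_{BB} = L³/(3EI) = 72/EI.
With EI = 75000 kN·m²: δ_0 = 0.06075 m and δ_{BB} = 0.00096 m/kN.
Compatibility — the beam at B must follow the support down by 0.018 m: δ_0 − R_B·δ_{BB} = 0.018, so R_B = (0.06075 − 0.018)/0.00096 = 44.53 kN.
Moment equilibrium about A: M_A = Σ(load moments about A) − R_B·L = 450 − 44.53×6 = 182.8 kN·m.

M_A = 182.8 kN·m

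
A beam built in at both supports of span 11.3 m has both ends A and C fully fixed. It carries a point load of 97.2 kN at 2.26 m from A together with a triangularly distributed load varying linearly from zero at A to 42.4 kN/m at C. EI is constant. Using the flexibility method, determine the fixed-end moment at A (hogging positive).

M_A = 321.1 kN·m

Take the two fixed-end moments M_A, M_C as redundants; the released structure is the simple span AC.
End rotations of the released simple span under the applied load (×1/EI):
  at A: point load 97.2 at a = 2.26: Pab(L + b)/(6LEI) = 595.8/EI
  at C: point load 97.2 at a = 2.26: Pab(L + a)/(6LEI) = 397.2/EI
  at A: triangular load, peak 42.4: 7w₀L³/(360EI) = 1190/EI
  at C: triangular load, peak 42.4: w₀L³/(45EI) = 1360/EI
  θ_A0 = 1785/EI,  θ_C0 = 1757/EI
Flexibility coefficients: a unit moment at one end gives L/(3EI) there and L/(6EI) at the far end, so f₁₁ = f₂₂ = 3.767/EI and f₁₂ = f₂₁ = 1.883/EI.
Compatibility — zero rotation at each built-in end:
  3.767 M_A + 1.883 M_C = 1785
  1.883 M_A + 3.767 M_C = 1757
Solving the pair gives M_A = 321.1 kN·m and M_C = 305.9 kN·m (hogging).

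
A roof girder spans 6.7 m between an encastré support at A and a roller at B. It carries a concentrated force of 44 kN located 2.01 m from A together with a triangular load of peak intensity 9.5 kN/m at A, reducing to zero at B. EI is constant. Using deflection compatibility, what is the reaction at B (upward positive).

Take the reaction at B as the redundant and release it; the primary structure is a cantilever fixed at A.
Primary-structure tip deflection at B by superposition:
  point load 44 at a = 2.01: Pa²(3L − a)/(6EI) = 536/EI
  triangular load, peak 9.5 at the fixed end: w₀L⁴/(30EI) = 638.1/EI
  δ_0 = 1174/EI
Flexibility coefficient — unit upward force at B: δ_{BB} = L³/(3EI) = 100.3/EI.
Compatibility at B: δ_0 − R_B·δ_{BB} = 0, so R_B = 1174/100.3 = 11.71 kN.

R_B = 11.71 kN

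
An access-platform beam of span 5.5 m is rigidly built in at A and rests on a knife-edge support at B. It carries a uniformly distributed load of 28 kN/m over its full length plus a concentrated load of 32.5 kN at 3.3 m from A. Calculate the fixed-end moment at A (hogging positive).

Take the reaction at B as the redundant and release it; the primary structure is a cantilever fixed at A.
Deflection at B on the released cantilever, summing each load's contribution:
  UDL 28: wL⁴/(8EI) = 3203/EI
  point load 32.5 at a = 3.3: Pa²(3L − a)/(6EI) = 778.6/EI
  δ_0 = 3981/EI
Tip deflection under a unit load at B: L³/(3EI) = 55.46/EI.
The prop prevents deflection at B: R_B = δ_0/δ_{BB} = 3981/55.46 = 71.79 kN.
Moment equilibrium about A: M_A = Σ(load moments about A) − R_B·L = 530.8 − 71.79×5.5 = 135.9 kN·m.

M_A = 135.9 kN·m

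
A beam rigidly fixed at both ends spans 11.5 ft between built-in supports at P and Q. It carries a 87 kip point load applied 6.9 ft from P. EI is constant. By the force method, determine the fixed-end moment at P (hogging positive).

Release both end moments; the primary structure is a simply-supported span PQ with redundants M_P and M_Q.
Simple-span end rotations at P and Q under the given loads:
  at P: point load 87 at a = 6.9: Pab(L + b)/(6LEI) = 644.3/EI
  at Q: point load 87 at a = 6.9: Pab(L + a)/(6LEI) = 736.4/EI
  θ_P0 = 644.3/EI,  θ_Q0 = 736.4/EI
Flexibility coefficients: a unit moment at one end gives L/(3EI) there and L/(6EI) at the far end, so f₁₁ = f₂₂ = 3.833/EI and f₁₂ = f₂₁ = 1.917/EI.
Compatibility — zero rotation at each built-in end:
  3.833 M_P + 1.917 M_Q = 644.3
  1.917 M_P + 3.833 M_Q = 736.4
Solving the pair gives M_P = 96.05 kip·ft and M_Q = 144.1 kip·ft (hogging).

M_P = 96.05 kip·ft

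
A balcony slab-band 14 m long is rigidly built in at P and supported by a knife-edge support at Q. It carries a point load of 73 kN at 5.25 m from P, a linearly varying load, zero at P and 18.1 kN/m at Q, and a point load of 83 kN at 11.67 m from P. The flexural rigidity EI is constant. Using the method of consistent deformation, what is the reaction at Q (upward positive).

Remove the prop at Q; the released (primary) structure is a cantilever built in at P.
Primary-structure tip deflection at Q by superposition:
  point load 73 at a = 5.25: Pa²(3L − a)/(6EI) = 12324/EI
  triangular load, peak 18.1 at the free end: 11w₀L⁴/(120EI) = 63739/EI
  point load 83 at a = 11.67: Pa²(3L − a)/(6EI) = 57140/EI
  δ_0 = 133203/EI
Flexibility coefficient — unit upward force at Q: δ_{QQ} = L³/(3EI) = 914.7/EI.
Compatibility at Q: δ_0 − R_Q·δ_{QQ} = 0, so R_Q = 133203/914.7 = 145.6 kN.

R_Q = 145.6 kN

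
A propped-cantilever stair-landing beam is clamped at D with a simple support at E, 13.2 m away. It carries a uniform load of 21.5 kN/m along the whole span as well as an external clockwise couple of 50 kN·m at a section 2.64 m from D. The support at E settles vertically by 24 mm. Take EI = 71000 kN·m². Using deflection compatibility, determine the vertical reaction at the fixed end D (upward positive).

R_D = 177.6 kN

Take the reaction at E as the redundant and release it; the primary structure is a cantilever fixed at D.
Primary-structure tip deflection at E by superposition:
  UDL 21.5: wL⁴/(8EI) = 81591/EI
  clockwise couple 50 at a = 2.64: M₀a(2L − a)/(2EI) = 1568/EI
  δ_0 = 83160/EI
Flexibility coefficient — unit upward force at E: δ_{EE} = L³/(3EI) = 766.7/EI.
With EI = 71000 kN·m²: δ_0 = 1.1713 m and δ_{EE} = 0.010798 m/kN.
Compatibility — the beam at E must follow the support down by 0.024 m: δ_0 − R_E·δ_{EE} = 0.024, so R_E = (1.1713 − 0.024)/0.010798 = 106.2 kN.
Vertical equilibrium: R_D = ΣP − R_E = 283.8 − 106.2 = 177.6 kN.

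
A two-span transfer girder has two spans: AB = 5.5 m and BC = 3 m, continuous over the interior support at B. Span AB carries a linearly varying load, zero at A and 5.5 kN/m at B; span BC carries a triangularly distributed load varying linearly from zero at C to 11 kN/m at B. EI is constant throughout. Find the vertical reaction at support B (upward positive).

R_B = 25.98 kN

Take M_B as the redundant. Released structure: two simple spans AB and BC with a hinge at B.
Rotations at B on the released spans (each span's end-slope, ×1/EI):
  span AB: triangular load, peak 5.5: w₀L³/(45EI) = 20.33/EI
  span BC: triangular load, peak 11: w₀L³/(45EI) = 6.6/EI
  relative rotation θ_0 = (20.33 + 6.6)/EI = 26.93/EI
A unit hogging moment at B produces rotation L₁/(3EI) + L₂/(3EI) = 2.833/EI.
Slope continuity at B: θ_0 = M_B·2.833/EI, so M_B = 26.93/2.833 = 9.506 kN·m (hogging).
Span AB, ΣM about A with M_B applied at B: R_B^{AB}·5.5 = 55.46 + 9.506, so R_B^{AB} = 11.81 kN and R_A = 15.12 − 11.81 = 3.313 kN.
Span BC, ΣM about C: R_B^{BC}·3 = 33 + 9.506, so R_B^{BC} = 14.17 kN and R_C = 16.5 − 14.17 = 2.331 kN.
R_B = 11.81 + 14.17 = 25.98 kN.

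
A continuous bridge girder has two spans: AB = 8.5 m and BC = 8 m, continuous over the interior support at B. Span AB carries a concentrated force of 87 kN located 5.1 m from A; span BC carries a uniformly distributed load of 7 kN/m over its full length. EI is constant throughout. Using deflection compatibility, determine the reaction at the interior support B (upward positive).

Insert a hinge at B; M_B is the redundant, and each span becomes simply supported.
Discontinuity in slope at B on the released structure — sum the simple-span end rotations:
  span AB: point load 87 at a = 5.1: Pab(L + a)/(6LEI) = 402.3/EI
  span BC: UDL 7: wL³/(24EI) = 149.3/EI
  relative rotation θ_0 = (402.3 + 149.3)/EI = 551.6/EI
A unit hogging moment at B produces rotation L₁/(3EI) + L₂/(3EI) = 5.5/EI.
Compatibility: M_B·(L₁+L₂)/(3EI) = θ_0, giving M_B = 100.3 kN·m (hogging).
Span AB, ΣM about A with M_B applied at B: R_B^{AB}·8.5 = 443.7 + 100.3, so R_B^{AB} = 64 kN and R_A = 87 − 64 = 23 kN.
Span BC, ΣM about C: R_B^{BC}·8 = 224 + 100.3, so R_B^{BC} = 40.54 kN and R_C = 56 − 40.54 = 15.46 kN.
R_B = 64 + 40.54 = 104.5 kN.

R_B = 104.5 kN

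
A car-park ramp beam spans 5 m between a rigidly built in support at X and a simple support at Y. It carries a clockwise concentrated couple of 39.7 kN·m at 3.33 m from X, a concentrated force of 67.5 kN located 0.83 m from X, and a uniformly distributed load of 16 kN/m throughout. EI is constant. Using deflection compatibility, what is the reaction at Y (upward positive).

Release the roller at Y. Primary structure: cantilever fixed at X.
Primary-structure tip deflection at Y by superposition:
  clockwise couple 39.7 at a = 3.33: M₀a(2L − a)/(2EI) = 440.9/EI
  point load 67.5 at a = 0.83: Pa²(3L − a)/(6EI) = 109.8/EI
  UDL 16: wL⁴/(8EI) = 1250/EI
  δ_0 = 1801/EI
Tip deflection under a unit load at Y: L³/(3EI) = 41.67/EI.
Compatibility at Y: δ_0 − R_Y·δ_{YY} = 0, so R_Y = 1801/41.67 = 43.22 kN.

R_Y = 43.22 kN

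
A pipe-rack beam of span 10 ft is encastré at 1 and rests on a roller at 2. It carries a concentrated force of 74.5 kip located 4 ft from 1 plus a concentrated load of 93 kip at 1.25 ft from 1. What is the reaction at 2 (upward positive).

R_2 = 17.58 kip

Take the reaction at 2 as the redundant and release it; the primary structure is a cantilever fixed at 1.
Downward deflection at the released point 2 due to the loads:
  point load 74.5 at a = 4: Pa²(3L − a)/(6EI) = 5165/EI
  point load 93 at a = 1.25: Pa²(3L − a)/(6EI) = 696.3/EI
  δ_0 = 5862/EI
Flexibility coefficient — unit upward force at 2: δ_{22} = L³/(3EI) = 333.3/EI.
The prop prevents deflection at 2: R_2 = δ_0/δ_{22} = 5862/333.3 = 17.58 kip.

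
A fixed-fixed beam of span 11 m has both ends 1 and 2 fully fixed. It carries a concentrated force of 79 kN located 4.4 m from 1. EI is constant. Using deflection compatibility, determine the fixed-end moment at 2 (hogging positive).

M_2 = 83.42 kN·m

Take the two fixed-end moments M_1, M_2 as redundants; the released structure is the simple span 12.
End rotations of the released simple span under the applied load (×1/EI):
  at 1: point load 79 at a = 4.4: Pab(L + b)/(6LEI) = 611.8/EI
  at 2: point load 79 at a = 4.4: Pab(L + a)/(6LEI) = 535.3/EI
  θ_10 = 611.8/EI,  θ_20 = 535.3/EI
Flexibility coefficients: a unit moment at one end gives L/(3EI) there and L/(6EI) at the far end, so f₁₁ = f₂₂ = 3.667/EI and f₁₂ = f₂₁ = 1.833/EI.
Compatibility — zero rotation at each built-in end:
  3.667 M_1 + 1.833 M_2 = 611.8
  1.833 M_1 + 3.667 M_2 = 535.3
Solving the pair gives M_1 = 125.1 kN·m and M_2 = 83.42 kN·m (hogging).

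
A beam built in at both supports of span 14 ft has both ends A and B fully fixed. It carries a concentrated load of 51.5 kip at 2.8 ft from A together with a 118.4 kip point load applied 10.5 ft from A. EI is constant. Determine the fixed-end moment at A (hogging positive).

Take the two fixed-end moments M_A, M_B as redundants; the released structure is the simple span AB.
Simple-span end rotations at A and B under the given loads:
  at A: point load 51.5 at a = 2.8: Pab(L + b)/(6LEI) = 484.5/EI
  at B: point load 51.5 at a = 2.8: Pab(L + a)/(6LEI) = 323/EI
  at A: point load 118.4 at a = 10.5: Pab(L + b)/(6LEI) = 906.5/EI
  at B: point load 118.4 at a = 10.5: Pab(L + a)/(6LEI) = 1269/EI
  θ_A0 = 1391/EI,  θ_B0 = 1592/EI
Flexibility coefficients: a unit moment at one end gives L/(3EI) there and L/(6EI) at the far end, so f₁₁ = f₂₂ = 4.667/EI and f₁₂ = f₂₁ = 2.333/EI.
Compatibility — zero rotation at each built-in end:
  4.667 M_A + 2.333 M_B = 1391
  2.333 M_A + 4.667 M_B = 1592
Solving the pair gives M_A = 170 kip·ft and M_B = 256.2 kip·ft (hogging).

M_A = 170 kip·ft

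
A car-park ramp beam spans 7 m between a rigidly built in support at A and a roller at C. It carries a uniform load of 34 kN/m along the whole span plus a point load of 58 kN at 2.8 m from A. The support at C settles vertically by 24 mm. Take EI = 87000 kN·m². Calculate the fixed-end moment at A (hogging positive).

Take the reaction at C as the redundant and release it; the primary structure is a cantilever fixed at A.
Deflection at C on the released cantilever, summing each load's contribution:
  UDL 34: wL⁴/(8EI) = 10204/EI
  point load 58 at a = 2.8: Pa²(3L − a)/(6EI) = 1379/EI
  δ_0 = 11584/EI
Tip deflection under a unit load at C: L³/(3EI) = 114.3/EI.
With EI = 87000 kN·m²: δ_0 = 0.13314 m and δ_{CC} = 0.001314 m/kN.
Compatibility — the beam at C must follow the support down by 0.024 m: δ_0 − R_C·δ_{CC} = 0.024, so R_C = (0.13314 − 0.024)/0.001314 = 83.05 kN.
Moment equilibrium about A: M_A = Σ(load moments about A) − R_C·L = 995.4 − 83.05×7 = 414 kN·m.

M_A = 414 kN·m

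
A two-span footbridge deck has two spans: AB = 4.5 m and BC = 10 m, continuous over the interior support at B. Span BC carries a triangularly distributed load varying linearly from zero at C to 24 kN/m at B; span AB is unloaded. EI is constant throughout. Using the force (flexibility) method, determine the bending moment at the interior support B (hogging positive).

M_B = 110.3 kN·m

Insert a hinge at B; M_B is the redundant, and each span becomes simply supported.
End slopes at the hinge B, treating each span as simply supported:
  span BC: triangular load, peak 24: w₀L³/(45EI) = 533.3/EI
  relative rotation θ_0 = (0 + 533.3)/EI = 533.3/EI
A unit hogging moment at B produces rotation L₁/(3EI) + L₂/(3EI) = 4.833/EI.
Slope continuity at B: θ_0 = M_B·4.833/EI, so M_B = 533.3/4.833 = 110.3 kN·m (hogging).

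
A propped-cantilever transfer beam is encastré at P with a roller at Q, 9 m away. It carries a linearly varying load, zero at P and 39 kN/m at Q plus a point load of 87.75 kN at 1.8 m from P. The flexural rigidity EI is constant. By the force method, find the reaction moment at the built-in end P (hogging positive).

M_P = 298 kN·m

Remove the prop at Q; the released (primary) structure is a cantilever built in at P.
Downward deflection at the released point Q due to the loads:
  triangular load, peak 39 at the free end: 11w₀L⁴/(120EI) = 23456/EI
  point load 87.75 at a = 1.8: Pa²(3L − a)/(6EI) = 1194/EI
  δ_0 = 24650/EI
Flexibility coefficient — unit upward force at Q: δ_{QQ} = L³/(3EI) = 243/EI.
Compatibility at Q: δ_0 − R_Q·δ_{QQ} = 0, so R_Q = 24650/243 = 101.4 kN.
Moment equilibrium about P: M_P = Σ(load moments about P) − R_Q·L = 1211 − 101.4×9 = 298 kN·m.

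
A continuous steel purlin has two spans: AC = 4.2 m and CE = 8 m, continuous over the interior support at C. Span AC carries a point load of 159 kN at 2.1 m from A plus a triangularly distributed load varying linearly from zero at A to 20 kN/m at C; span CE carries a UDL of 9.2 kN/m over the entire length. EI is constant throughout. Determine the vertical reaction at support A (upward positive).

Insert a hinge at C; M_C is the redundant, and each span becomes simply supported.
Rotations at C on the released spans (each span's end-slope, ×1/EI):
  span AC: point load 159 at a = 2.1: Pab(L + a)/(6LEI) = 175.3/EI
  span AC: triangular load, peak 20: w₀L³/(45EI) = 32.93/EI
  span CE: UDL 9.2: wL³/(24EI) = 196.3/EI
  relative rotation θ_0 = (208.2 + 196.3)/EI = 404.5/EI
A unit hogging moment at C produces rotation L₁/(3EI) + L₂/(3EI) = 4.067/EI.
Compatibility: M_C·(L₁+L₂)/(3EI) = θ_0, giving M_C = 99.47 kN·m (hogging).
Span AC, ΣM about A with M_C applied at C: R_C^{AC}·4.2 = 451.5 + 99.47, so R_C^{AC} = 131.2 kN and R_A = 201 − 131.2 = 69.82 kN.

R_A = 69.82 kN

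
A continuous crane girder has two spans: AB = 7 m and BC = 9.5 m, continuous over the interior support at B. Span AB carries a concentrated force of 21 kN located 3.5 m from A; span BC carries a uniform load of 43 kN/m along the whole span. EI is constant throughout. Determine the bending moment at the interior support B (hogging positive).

M_B = 291 kN·m

Release continuity at B by inserting a hinge; the redundant is the internal moment M_B. The primary structure is two simply-supported spans AB and BC.
Discontinuity in slope at B on the released structure — sum the simple-span end rotations:
  span AB: point load 21 at a = 3.5: Pab(L + a)/(6LEI) = 64.31/EI
  span BC: UDL 43: wL³/(24EI) = 1536/EI
  relative rotation θ_0 = (64.31 + 1536)/EI = 1600/EI
A unit hogging moment at B produces rotation L₁/(3EI) + L₂/(3EI) = 5.5/EI.
Compatibility: M_B·(L₁+L₂)/(3EI) = θ_0, giving M_B = 291 kN·m (hogging).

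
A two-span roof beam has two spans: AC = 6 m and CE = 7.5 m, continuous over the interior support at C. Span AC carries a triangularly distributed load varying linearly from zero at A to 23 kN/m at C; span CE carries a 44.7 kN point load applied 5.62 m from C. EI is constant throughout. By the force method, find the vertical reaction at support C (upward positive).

R_C = 71.13 kN

Take M_C as the redundant. Released structure: two simple spans AC and CE with a hinge at C.
End slopes at the hinge C, treating each span as simply supported:
  span AC: triangular load, peak 23: w₀L³/(45EI) = 110.4/EI
  span CE: point load 44.7 at a = 5.62: Pab(L + b)/(6LEI) = 98.44/EI
  relative rotation θ_0 = (110.4 + 98.44)/EI = 208.8/EI
A unit hogging moment at C produces rotation L₁/(3EI) + L₂/(3EI) = 4.5/EI.
Compatibility: M_C·(L₁+L₂)/(3EI) = θ_0, giving M_C = 46.41 kN·m (hogging).
Span AC, ΣM about A with M_C applied at C: R_C^{AC}·6 = 276 + 46.41, so R_C^{AC} = 53.73 kN and R_A = 69 − 53.73 = 15.27 kN.
Span CE, ΣM about E: R_C^{CE}·7.5 = 84.04 + 46.41, so R_C^{CE} = 17.39 kN and R_E = 44.7 − 17.39 = 27.31 kN.
R_C = 53.73 + 17.39 = 71.13 kN.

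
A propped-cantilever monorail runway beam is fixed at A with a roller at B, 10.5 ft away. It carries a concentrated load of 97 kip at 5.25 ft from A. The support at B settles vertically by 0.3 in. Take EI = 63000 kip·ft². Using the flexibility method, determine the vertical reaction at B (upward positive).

Remove the prop at B; the released (primary) structure is a cantilever built in at A.
Free-end deflection of the primary structure under the applied loading (downward +):
  point load 97 at a = 5.25: Pa²(3L − a)/(6EI) = 11697/EI
Flexibility coefficient — unit upward force at B: δ_{BB} = L³/(3EI) = 385.9/EI.
With EI = 63000 kip·ft²: δ_0 = 0.18566 ft and δ_{BB} = 0.006125 ft/kip.
Compatibility — the beam at B must follow the support down by 0.025 ft: δ_0 − R_B·δ_{BB} = 0.025, so R_B = (0.18566 − 0.025)/0.006125 = 26.23 kip.

R_B = 26.23 kip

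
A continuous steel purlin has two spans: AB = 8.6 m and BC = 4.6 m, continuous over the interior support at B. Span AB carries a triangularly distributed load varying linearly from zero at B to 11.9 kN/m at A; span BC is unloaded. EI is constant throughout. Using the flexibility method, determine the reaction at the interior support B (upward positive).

R_B = 28.22 kN

Insert a hinge at B; M_B is the redundant, and each span becomes simply supported.
Rotations at B on the released spans (each span's end-slope, ×1/EI):
  span AB: triangular load, peak 11.9: 7w₀L³/(360EI) = 147.2/EI
  relative rotation θ_0 = (147.2 + 0)/EI = 147.2/EI
A unit hogging moment at B produces rotation L₁/(3EI) + L₂/(3EI) = 4.4/EI.
Compatibility: M_B·(L₁+L₂)/(3EI) = θ_0, giving M_B = 33.45 kN·m (hogging).
Span AB, ΣM about A with M_B applied at B: R_B^{AB}·8.6 = 146.7 + 33.45, so R_B^{AB} = 20.95 kN and R_A = 51.17 − 20.95 = 30.22 kN.
Span BC, ΣM about C: R_B^{BC}·4.6 = 0 + 33.45, so R_B^{BC} = 7.272 kN and R_C = 0 − 7.272 = -7.272 kN.
R_B = 20.95 + 7.272 = 28.22 kN.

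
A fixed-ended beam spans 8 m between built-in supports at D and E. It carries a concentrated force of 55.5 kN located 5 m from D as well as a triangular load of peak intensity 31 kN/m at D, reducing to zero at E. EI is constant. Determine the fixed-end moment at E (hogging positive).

Take the two fixed-end moments M_D, M_E as redundants; the released structure is the simple span DE.
On the primary (simply-supported) span, the end slopes from the loading are:
  at D: point load 55.5 at a = 5: Pab(L + b)/(6LEI) = 190.8/EI
  at E: point load 55.5 at a = 5: Pab(L + a)/(6LEI) = 225.5/EI
  at D: triangular load, peak 31: w₀L³/(45EI) = 352.7/EI
  at E: triangular load, peak 31: 7w₀L³/(360EI) = 308.6/EI
  θ_D0 = 543.5/EI,  θ_E0 = 534.1/EI
Flexibility coefficients: a unit moment at one end gives L/(3EI) there and L/(6EI) at the far end, so f₁₁ = f₂₂ = 2.667/EI and f₁₂ = f₂₁ = 1.333/EI.
Compatibility — zero rotation at each built-in end:
  2.667 M_D + 1.333 M_E = 543.5
  1.333 M_D + 2.667 M_E = 534.1
Solving the pair gives M_D = 138.2 kN·m and M_E = 131.2 kN·m (hogging).

M_E = 131.2 kN·m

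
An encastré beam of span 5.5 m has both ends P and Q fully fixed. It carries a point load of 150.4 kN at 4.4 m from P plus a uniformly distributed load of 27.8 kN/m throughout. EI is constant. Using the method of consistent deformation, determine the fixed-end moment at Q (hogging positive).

M_Q = 176 kN·m

Take the two fixed-end moments M_P, M_Q as redundants; the released structure is the simple span PQ.
On the primary (simply-supported) span, the end slopes from the loading are:
  at P: point load 150.4 at a = 4.4: Pab(L + b)/(6LEI) = 145.6/EI
  at Q: point load 150.4 at a = 4.4: Pab(L + a)/(6LEI) = 218.4/EI
  at P: UDL 27.8: wL³/(24EI) = 192.7/EI
  at Q: UDL 27.8: wL³/(24EI) = 192.7/EI
  θ_P0 = 338.3/EI,  θ_Q0 = 411.1/EI
Flexibility coefficients: a unit moment at one end gives L/(3EI) there and L/(6EI) at the far end, so f₁₁ = f₂₂ = 1.833/EI and f₁₂ = f₂₁ = 0.9167/EI.
Compatibility — zero rotation at each built-in end:
  1.833 M_P + 0.9167 M_Q = 338.3
  0.9167 M_P + 1.833 M_Q = 411.1
Solving the pair gives M_P = 96.55 kN·m and M_Q = 176 kN·m (hogging).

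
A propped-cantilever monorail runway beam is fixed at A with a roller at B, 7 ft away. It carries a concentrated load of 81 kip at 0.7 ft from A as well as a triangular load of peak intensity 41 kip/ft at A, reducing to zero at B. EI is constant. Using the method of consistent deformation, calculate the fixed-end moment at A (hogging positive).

Choose R_B as the redundant. The primary structure is the cantilever fixed at A.
Deflection at B on the released cantilever, summing each load's contribution:
  point load 81 at a = 0.7: Pa²(3L − a)/(6EI) = 134.3/EI
  triangular load, peak 41 at the fixed end: w₀L⁴/(30EI) = 3281/EI
  δ_0 = 3416/EI
Flexibility coefficient — unit upward force at B: δ_{BB} = L³/(3EI) = 114.3/EI.
Compatibility at B: δ_0 − R_B·δ_{BB} = 0, so R_B = 3416/114.3 = 29.87 kip.
Moment equilibrium about A: M_A = Σ(load moments about A) − R_B·L = 391.5 − 29.87×7 = 182.4 kip·ft.

M_A = 182.4 kip·ft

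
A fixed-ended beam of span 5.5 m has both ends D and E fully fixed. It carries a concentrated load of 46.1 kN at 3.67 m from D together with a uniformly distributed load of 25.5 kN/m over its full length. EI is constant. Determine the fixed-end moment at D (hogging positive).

M_D = 83.01 kN·m

Release both end moments; the primary structure is a simply-supported span DE with redundants M_D and M_E.
End rotations of the released simple span under the applied load (×1/EI):
  at D: point load 46.1 at a = 3.67: Pab(L + b)/(6LEI) = 68.77/EI
  at E: point load 46.1 at a = 3.67: Pab(L + a)/(6LEI) = 86.03/EI
  at D: UDL 25.5: wL³/(24EI) = 176.8/EI
  at E: UDL 25.5: wL³/(24EI) = 176.8/EI
  θ_D0 = 245.5/EI,  θ_E0 = 262.8/EI
Flexibility coefficients: a unit moment at one end gives L/(3EI) there and L/(6EI) at the far end, so f₁₁ = f₂₂ = 1.833/EI and f₁₂ = f₂₁ = 0.9167/EI.
Compatibility — zero rotation at each built-in end:
  1.833 M_D + 0.9167 M_E = 245.5
  0.9167 M_D + 1.833 M_E = 262.8
Solving the pair gives M_D = 83.01 kN·m and M_E = 101.8 kN·m (hogging).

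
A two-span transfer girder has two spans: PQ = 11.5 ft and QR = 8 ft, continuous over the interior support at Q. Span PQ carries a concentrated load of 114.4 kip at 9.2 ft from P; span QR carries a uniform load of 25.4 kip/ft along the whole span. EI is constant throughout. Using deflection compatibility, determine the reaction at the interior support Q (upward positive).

Release continuity at Q by inserting a hinge; the redundant is the internal moment M_Q. The primary structure is two simply-supported spans PQ and QR.
End slopes at the hinge Q, treating each span as simply supported:
  span PQ: point load 114.4 at a = 9.2: Pab(L + a)/(6LEI) = 726.2/EI
  span QR: UDL 25.4: wL³/(24EI) = 541.9/EI
  relative rotation θ_0 = (726.2 + 541.9)/EI = 1268/EI
A unit hogging moment at Q produces rotation L₁/(3EI) + L₂/(3EI) = 6.5/EI.
Slope continuity at Q: θ_0 = M_Q·6.5/EI, so M_Q = 1268/6.5 = 195.1 kip·ft (hogging).
Span PQ, ΣM about P with M_Q applied at Q: R_Q^{PQ}·11.5 = 1052 + 195.1, so R_Q^{PQ} = 108.5 kip and R_P = 114.4 − 108.5 = 5.916 kip.
Span QR, ΣM about R: R_Q^{QR}·8 = 812.8 + 195.1, so R_Q^{QR} = 126 kip and R_R = 203.2 − 126 = 77.21 kip.
R_Q = 108.5 + 126 = 234.5 kip.

R_Q = 234.5 kip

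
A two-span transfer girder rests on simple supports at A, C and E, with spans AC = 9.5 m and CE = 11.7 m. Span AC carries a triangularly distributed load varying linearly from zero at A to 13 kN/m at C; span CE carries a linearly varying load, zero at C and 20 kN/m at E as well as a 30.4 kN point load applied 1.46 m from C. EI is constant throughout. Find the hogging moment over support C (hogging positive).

M_C = 143.3 kN·m

Insert a hinge at C; M_C is the redundant, and each span becomes simply supported.
End slopes at the hinge C, treating each span as simply supported:
  span AC: triangular load, peak 13: w₀L³/(45EI) = 247.7/EI
  span CE: triangular load, peak 20: 7w₀L³/(360EI) = 622.8/EI
  span CE: point load 30.4 at a = 1.46: Pab(L + b)/(6LEI) = 142/EI
  relative rotation θ_0 = (247.7 + 764.9)/EI = 1013/EI
A unit hogging moment at C produces rotation L₁/(3EI) + L₂/(3EI) = 7.067/EI.
Compatibility: M_C·(L₁+L₂)/(3EI) = θ_0, giving M_C = 143.3 kN·m (hogging).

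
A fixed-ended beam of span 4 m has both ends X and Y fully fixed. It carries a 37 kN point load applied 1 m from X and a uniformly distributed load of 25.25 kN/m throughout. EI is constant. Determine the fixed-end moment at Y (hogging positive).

M_Y = 40.6 kN·m

Take the two fixed-end moments M_X, M_Y as redundants; the released structure is the simple span XY.
End rotations of the released simple span under the applied load (×1/EI):
  at X: point load 37 at a = 1: Pab(L + b)/(6LEI) = 32.38/EI
  at Y: point load 37 at a = 1: Pab(L + a)/(6LEI) = 23.12/EI
  at X: UDL 25.25: wL³/(24EI) = 67.33/EI
  at Y: UDL 25.25: wL³/(24EI) = 67.33/EI
  θ_X0 = 99.71/EI,  θ_Y0 = 90.46/EI
Flexibility coefficients: a unit moment at one end gives L/(3EI) there and L/(6EI) at the far end, so f₁₁ = f₂₂ = 1.333/EI and f₁₂ = f₂₁ = 0.6667/EI.
Compatibility — zero rotation at each built-in end:
  1.333 M_X + 0.6667 M_Y = 99.71
  0.6667 M_X + 1.333 M_Y = 90.46
Solving the pair gives M_X = 54.48 kN·m and M_Y = 40.6 kN·m (hogging).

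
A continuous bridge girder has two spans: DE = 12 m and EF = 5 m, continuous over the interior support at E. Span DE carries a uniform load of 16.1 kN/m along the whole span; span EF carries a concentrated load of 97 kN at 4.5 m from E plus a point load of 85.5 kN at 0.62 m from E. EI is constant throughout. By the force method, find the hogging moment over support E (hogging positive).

M_E = 224.4 kN·m

Release continuity at E by inserting a hinge; the redundant is the internal moment M_E. The primary structure is two simply-supported spans DE and EF.
Discontinuity in slope at E on the released structure — sum the simple-span end rotations:
  span DE: UDL 16.1: wL³/(24EI) = 1159/EI
  span EF: point load 97 at a = 4.5: Pab(L + b)/(6LEI) = 40.01/EI
  span EF: point load 85.5 at a = 0.62: Pab(L + b)/(6LEI) = 72.6/EI
  relative rotation θ_0 = (1159 + 112.6)/EI = 1272/EI
A unit hogging moment at E produces rotation L₁/(3EI) + L₂/(3EI) = 5.667/EI.
Compatibility: M_E·(L₁+L₂)/(3EI) = θ_0, giving M_E = 224.4 kN·m (hogging).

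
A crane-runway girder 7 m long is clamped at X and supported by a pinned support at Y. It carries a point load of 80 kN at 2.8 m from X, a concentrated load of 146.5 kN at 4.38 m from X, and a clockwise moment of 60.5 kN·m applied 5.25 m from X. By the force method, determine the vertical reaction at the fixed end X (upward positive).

R_X = 129.6 kN

Remove the prop at Y; the released (primary) structure is a cantilever built in at X.
Free-end deflection of the primary structure under the applied loading (downward +):
  point load 80 at a = 2.8: Pa²(3L − a)/(6EI) = 1903/EI
  point load 146.5 at a = 4.38: Pa²(3L − a)/(6EI) = 7785/EI
  clockwise couple 60.5 at a = 5.25: M₀a(2L − a)/(2EI) = 1390/EI
  δ_0 = 11077/EI
Tip deflection under a unit load at Y: L³/(3EI) = 114.3/EI.
The prop prevents deflection at Y: R_Y = δ_0/δ_{YY} = 11077/114.3 = 96.89 kN.
Vertical equilibrium: R_X = ΣP − R_Y = 226.5 − 96.89 = 129.6 kN.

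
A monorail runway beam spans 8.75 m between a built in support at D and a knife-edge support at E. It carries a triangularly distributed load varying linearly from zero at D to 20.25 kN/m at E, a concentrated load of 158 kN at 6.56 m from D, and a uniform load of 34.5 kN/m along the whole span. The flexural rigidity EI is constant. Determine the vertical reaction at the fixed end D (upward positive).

Remove the prop at E; the released (primary) structure is a cantilever built in at D.
Primary-structure tip deflection at E by superposition:
  triangular load, peak 20.25 at the free end: 11w₀L⁴/(120EI) = 10881/EI
  point load 158 at a = 6.56: Pa²(3L − a)/(6EI) = 22313/EI
  UDL 34.5: wL⁴/(8EI) = 25279/EI
  δ_0 = 58473/EI
Tip deflection under a unit load at E: L³/(3EI) = 223.3/EI.
Compatibility at E: δ_0 − R_E·δ_{EE} = 0, so R_E = 58473/223.3 = 261.9 kN.
Vertical equilibrium: R_D = ΣP − R_E = 548.5 − 261.9 = 286.6 kN.

R_D = 286.6 kN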